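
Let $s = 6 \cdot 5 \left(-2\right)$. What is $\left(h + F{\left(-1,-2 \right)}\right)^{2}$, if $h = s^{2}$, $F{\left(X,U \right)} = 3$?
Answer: $12981609$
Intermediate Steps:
$s = -60$ ($s = 30 \left(-2\right) = -60$)
$h = 3600$ ($h = \left(-60\right)^{2} = 3600$)
$\left(h + F{\left(-1,-2 \right)}\right)^{2} = \left(3600 + 3\right)^{2} = 3603^{2} = 12981609$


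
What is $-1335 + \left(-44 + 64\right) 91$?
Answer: $485$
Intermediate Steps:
$-1335 + \left(-44 + 64\right) 91 = -1335 + 20 \cdot 91 = -1335 + 1820 = 485$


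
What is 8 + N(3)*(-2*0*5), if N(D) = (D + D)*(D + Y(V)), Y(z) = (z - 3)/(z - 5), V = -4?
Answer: 8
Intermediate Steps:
Y(z) = (-3 + z)/(-5 + z)
N(D) = 2*D*(7/9 + D) (N(D) = (D + D)*(D + (-3 - 4)/(-5 - 4)) = (2*D)*(D - 7/(-9)) = (2*D)*(D - 1/9*(-7)) = (2*D)*(D + 7/9) = (2*D)*(7/9 + D) = 2*D*(7/9 + D))
8 + N(3)*(-2*0*5) = 8 + ((2/9)*3*(7 + 9*3))*(-2*0*5) = 8 + ((2/9)*3*(7 + 27))*(0*5) = 8 + ((2/9)*3*34)*0 = 8 + (68/3)*0 = 8 + 0 = 8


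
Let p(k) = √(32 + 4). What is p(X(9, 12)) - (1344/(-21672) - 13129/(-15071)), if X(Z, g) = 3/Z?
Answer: 10091881/1944159 ≈ 5.1909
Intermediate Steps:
p(k) = 6 (p(k) = √36 = 6)
p(X(9, 12)) - (1344/(-21672) - 13129/(-15071)) = 6 - (1344/(-21672) - 13129/(-15071)) = 6 - (1344*(-1/21672) - 13129*(-1/15071)) = 6 - (-8/129 + 13129/15071) = 6 - 1*1573073/1944159 = 6 - 1573073/1944159 = 10091881/1944159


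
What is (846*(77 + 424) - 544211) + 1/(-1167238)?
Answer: -140494601871/1167238 ≈ -1.2037e+5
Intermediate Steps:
(846*(77 + 424) - 544211) + 1/(-1167238) = (846*501 - 544211) - 1/1167238 = (423846 - 544211) - 1/1167238 = -120365 - 1/1167238 = -140494601871/1167238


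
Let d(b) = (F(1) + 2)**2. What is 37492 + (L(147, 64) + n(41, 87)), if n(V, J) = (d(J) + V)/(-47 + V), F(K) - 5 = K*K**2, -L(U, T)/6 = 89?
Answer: 73881/2 ≈ 36941.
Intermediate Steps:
L(U, T) = -534 (L(U, T) = -6*89 = -534)
F(K) = 5 + K**3 (F(K) = 5 + K*K**2 = 5 + K**3)
d(b) = 64 (d(b) = ((5 + 1**3) + 2)**2 = ((5 + 1) + 2)**2 = (6 + 2)**2 = 8**2 = 64)
n(V, J) = (64 + V)/(-47 + V)
37492 + (L(147, 64) + n(41, 87)) = 37492 + (-534 + (64 + 41)/(-47 + 41)) = 37492 + (-534 + 105/(-6)) = 37492 + (-534 - 1/6*105) = 37492 + (-534 - 35/2) = 37492 - 1103/2 = 73881/2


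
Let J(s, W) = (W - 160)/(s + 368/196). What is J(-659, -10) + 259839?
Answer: 8366564291/32199 ≈ 2.5984e+5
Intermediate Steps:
J(s, W) = (-160 + W)/(92/49 + s) (J(s, W) = (-160 + W)/(s + 368*(1/196)) = (-160 + W)/(s + 92/49) = (-160 + W)/(92/49 + s))
J(-659, -10) + 259839 = 49*(-160 - 10)/(92 + 49*(-659)) + 259839 = 49*(-170)/(92 - 32291) + 259839 = 49*(-170)/(-32199) + 259839 = 49*(-1/32199)*(-170) + 259839 = 8330/32199 + 259839 = 8366564291/32199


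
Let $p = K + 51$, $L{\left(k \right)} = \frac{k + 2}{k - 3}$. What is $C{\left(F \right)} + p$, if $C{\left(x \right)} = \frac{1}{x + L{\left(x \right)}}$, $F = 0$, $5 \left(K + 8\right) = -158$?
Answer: $\frac{99}{10} \approx 9.9$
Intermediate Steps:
$K = - \frac{198}{5}$ ($K = -8 + \frac{1}{5} \left(-158\right) = -8 - \frac{158}{5} = - \frac{198}{5} \approx -39.6$)
$L{\left(k \right)} = \frac{2 + k}{-3 + k}$
$p = \frac{57}{5}$ ($p = - \frac{198}{5} + 51 = \frac{57}{5} \approx 11.4$)
$C{\left(x \right)} = \frac{1}{x + \frac{2 + x}{-3 + x}}$
$C{\left(F \right)} + p = \frac{-3 + 0}{2 + 0 + 0 \left(-3 + 0\right)} + \frac{57}{5} = \frac{1}{2 + 0 + 0 \left(-3\right)} \left(-3\right) + \frac{57}{5} = \frac{1}{2 + 0 + 0} \left(-3\right) + \frac{57}{5} = \frac{1}{2} \left(-3\right) + \frac{57}{5} = - \frac{3}{2} + \frac{57}{5} = \frac{99}{10}$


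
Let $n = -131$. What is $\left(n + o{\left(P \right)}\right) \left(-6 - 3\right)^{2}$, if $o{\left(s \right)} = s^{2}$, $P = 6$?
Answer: $-7695$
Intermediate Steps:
$\left(n + o{\left(P \right)}\right) \left(-6 - 3\right)^{2} = \left(-131 + 6^{2}\right) \left(-6 - 3\right)^{2} = \left(-131 + 36\right) \left(-9\right)^{2} = \left(-95\right) 81 = -7695$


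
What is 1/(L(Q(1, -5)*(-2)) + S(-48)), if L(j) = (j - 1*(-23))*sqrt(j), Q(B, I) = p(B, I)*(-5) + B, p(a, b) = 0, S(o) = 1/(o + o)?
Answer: -96/8128513 - 193536*I*sqrt(2)/8128513 ≈ -1.181e-5 - 0.033672*I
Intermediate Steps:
S(o) = 1/(2*o)
Q(B, I) = B (Q(B, I) = 0*(-5) + B = 0 + B = B)
L(j) = sqrt(j)*(23 + j) (L(j) = (j + 23)*sqrt(j) = (23 + j)*sqrt(j) = sqrt(j)*(23 + j))
1/(L(Q(1, -5)*(-2)) + S(-48)) = 1/(sqrt(1*(-2))*(23 + 1*(-2)) + (1/2)/(-48)) = 1/(sqrt(-2)*(23 - 2) + (1/2)*(-1/48)) = 1/((I*sqrt(2))*21 - 1/96) = 1/(21*I*sqrt(2) - 1/96) = 1/(-1/96 + 21*I*sqrt(2))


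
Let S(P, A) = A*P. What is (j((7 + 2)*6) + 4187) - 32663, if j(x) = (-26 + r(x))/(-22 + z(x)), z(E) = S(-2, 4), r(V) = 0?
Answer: -427127/15 ≈ -28475.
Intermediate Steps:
z(E) = -8 (z(E) = 4*(-2) = -8)
j(x) = 13/15 (j(x) = (-26 + 0)/(-22 - 8) = -26/(-30) = -26*(-1/30) = 13/15)
(j((7 + 2)*6) + 4187) - 32663 = (13/15 + 4187) - 32663 = 62818/15 - 32663 = -427127/15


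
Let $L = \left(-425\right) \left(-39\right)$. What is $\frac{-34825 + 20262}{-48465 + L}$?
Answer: $\frac{14563}{31890} \approx 0.45666$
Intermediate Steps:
$L = 16575$
$\frac{-34825 + 20262}{-48465 + L} = \frac{-34825 + 20262}{-48465 + 16575} = - \frac{14563}{-31890} = \left(-14563\right) \left(- \frac{1}{31890}\right) = \frac{14563}{31890}$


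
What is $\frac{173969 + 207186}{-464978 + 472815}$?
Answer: $\frac{381155}{7837} \approx 48.635$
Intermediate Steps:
$\frac{173969 + 207186}{-464978 + 472815} = \frac{381155}{7837}$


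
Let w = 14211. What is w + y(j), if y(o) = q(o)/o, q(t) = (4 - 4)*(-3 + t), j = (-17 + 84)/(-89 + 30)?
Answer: 14211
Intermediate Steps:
j = -67/59 (j = 67/(-59) = 67*(-1/59) = -67/59 ≈ -1.1356)
q(t) = 0 (q(t) = 0*(-3 + t) = 0)
y(o) = 0 (y(o) = 0/o = 0)
w + y(j) = 14211 + 0 = 14211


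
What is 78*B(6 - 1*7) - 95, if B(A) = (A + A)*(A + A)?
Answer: 217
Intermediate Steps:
B(A) = 4*A² (B(A) = (2*A)*(2*A) = 4*A²)
78*B(6 - 1*7) - 95 = 78*(4*(6 - 1*7)²) - 95 = 78*(4*(6 - 7)²) - 95 = 78*(4*(-1)²) - 95 = 78*(4*1) - 95 = 78*4 - 95 = 312 - 95 = 217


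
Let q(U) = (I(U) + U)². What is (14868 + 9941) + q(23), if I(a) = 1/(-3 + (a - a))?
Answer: 227905/9 ≈ 25323.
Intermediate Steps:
I(a) = -⅓ (I(a) = 1/(-3 + 0) = 1/(-3) = -⅓)
q(U) = (-⅓ + U)²
(14868 + 9941) + q(23) = (14868 + 9941) + (-1 + 3*23)²/9 = 24809 + (-1 + 69)²/9 = 24809 + (⅑)*68² = 24809 + (⅑)*4624 = 24809 + 4624/9 = 227905/9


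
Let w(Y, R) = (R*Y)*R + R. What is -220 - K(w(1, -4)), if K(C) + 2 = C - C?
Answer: -218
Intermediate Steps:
w(Y, R) = R + Y*R**2 (w(Y, R) = Y*R**2 + R = R + Y*R**2)
K(C) = -2 (K(C) = -2 + (C - C) = -2 + 0 = -2)
-220 - K(w(1, -4)) = -220 - 1*(-2) = -220 + 2 = -218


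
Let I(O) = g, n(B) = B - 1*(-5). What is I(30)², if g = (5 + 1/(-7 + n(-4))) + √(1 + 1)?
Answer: 913/36 + 29*√2/3 ≈ 39.032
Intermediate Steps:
n(B) = 5 + B (n(B) = B + 5 = 5 + B)
g = 29/6 + √2 (g = (5 + 1/(-7 + (5 - 4))) + √(1 + 1) = (5 + 1/(-7 + 1)) + √2 = (5 + 1/(-6)) + √2 = (5 - ⅙) + √2 = 29/6 + √2 ≈ 6.2475)
I(O) = 29/6 + √2
I(30)² = (29/6 + √2)²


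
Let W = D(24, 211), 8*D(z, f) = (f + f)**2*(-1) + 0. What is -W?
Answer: 44521/2 ≈ 22261.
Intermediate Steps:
D(z, f) = -f**2/2 (D(z, f) = ((f + f)**2*(-1) + 0)/8 = ((2*f)**2*(-1) + 0)/8 = ((4*f**2)*(-1) + 0)/8 = (-4*f**2 + 0)/8 = (-4*f**2)/8 = -f**2/2)
W = -44521/2 (W = -1/2*211**2 = -1/2*44521 = -44521/2 ≈ -22261.)
-W = -1*(-44521/2) = 44521/2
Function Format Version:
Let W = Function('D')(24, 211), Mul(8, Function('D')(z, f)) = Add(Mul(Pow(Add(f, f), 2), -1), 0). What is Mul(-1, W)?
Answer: Rational(44521, 2) ≈ 22261.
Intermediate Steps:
Function('D')(z, f) = Mul(Rational(-1, 2), Pow(f, 2)) (Function('D')(z, f) = Mul(Rational(1, 8), Add(Mul(Pow(Add(f, f), 2), -1), 0)) = Mul(Rational(1, 8), Add(Mul(Pow(Mul(2, f), 2), -1), 0)) = Mul(Rational(1, 8), Add(Mul(Mul(4, Pow(f, 2)), -1), 0)) = Mul(Rational(1, 8), Add(Mul(-4, Pow(f, 2)), 0)) = Mul(Rational(1, 8), Mul(-4, Pow(f, 2))) = Mul(Rational(-1, 2), Pow(f, 2)))
W = Rational(-44521, 2) (W = Mul(Rational(-1, 2), Pow(211, 2)) = Mul(Rational(-1, 2), 44521) = Rational(-44521, 2) ≈ -22261.)
Mul(-1, W) = Mul(-1, Rational(-44521, 2)) = Rational(44521, 2)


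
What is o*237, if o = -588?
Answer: -139356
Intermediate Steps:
o*237 = -588*237 = -139356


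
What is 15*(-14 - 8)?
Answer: -330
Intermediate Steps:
15*(-14 - 8) = 15*(-22) = -330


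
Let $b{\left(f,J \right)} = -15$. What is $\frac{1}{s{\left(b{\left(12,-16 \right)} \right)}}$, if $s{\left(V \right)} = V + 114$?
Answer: $\frac{1}{99} \approx 0.010101$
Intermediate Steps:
$s{\left(V \right)} = 114 + V$
$\frac{1}{s{\left(b{\left(12,-16 \right)} \right)}} = \frac{1}{114 - 15} = \frac{1}{99}$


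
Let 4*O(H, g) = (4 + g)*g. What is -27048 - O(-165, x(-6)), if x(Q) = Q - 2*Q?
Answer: -27063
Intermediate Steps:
x(Q) = -Q
O(H, g) = g*(4 + g)/4 (O(H, g) = ((4 + g)*g)/4 = (g*(4 + g))/4 = g*(4 + g)/4)
-27048 - O(-165, x(-6)) = -27048 - (-1*(-6))*(4 - 1*(-6))/4 = -27048 - 6*(4 + 6)/4 = -27048 - 6*10/4 = -27048 - 1*15 = -27048 - 15 = -27063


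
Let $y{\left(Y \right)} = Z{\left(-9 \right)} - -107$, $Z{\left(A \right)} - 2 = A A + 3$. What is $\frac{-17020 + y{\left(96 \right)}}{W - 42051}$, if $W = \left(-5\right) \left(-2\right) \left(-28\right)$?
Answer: $\frac{16827}{42331} \approx 0.39751$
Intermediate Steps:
$Z{\left(A \right)} = 5 + A^{2}$ ($Z{\left(A \right)} = 2 + \left(A A + 3\right) = 2 + \left(A^{2} + 3\right) = 2 + \left(3 + A^{2}\right) = 5 + A^{2}$)
$W = -280$ ($W = 10 \left(-28\right) = -280$)
$y{\left(Y \right)} = 193$ ($y{\left(Y \right)} = \left(5 + \left(-9\right)^{2}\right) - -107 = \left(5 + 81\right) + 107 = 86 + 107 = 193$)
$\frac{-17020 + y{\left(96 \right)}}{W - 42051} = \frac{-17020 + 193}{-280 - 42051} = - \frac{16827}{-42331} = \left(-16827\right) \left(- \frac{1}{42331}\right) = \frac{16827}{42331}$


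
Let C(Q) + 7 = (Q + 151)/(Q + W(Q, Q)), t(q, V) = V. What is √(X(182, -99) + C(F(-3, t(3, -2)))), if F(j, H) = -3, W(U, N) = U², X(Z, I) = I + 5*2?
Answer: I*√642/3 ≈ 8.4459*I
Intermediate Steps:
X(Z, I) = 10 + I (X(Z, I) = I + 10 = 10 + I)
C(Q) = -7 + (151 + Q)/(Q + Q²) (C(Q) = -7 + (Q + 151)/(Q + Q²) = -7 + (151 + Q)/(Q + Q²))
√(X(182, -99) + C(F(-3, t(3, -2)))) = √((10 - 99) + (151 - 7*(-3)² - 6*(-3))/((-3)*(1 - 3))) = √(-89 - ⅓*(151 - 7*9 + 18)/(-2)) = √(-89 - ⅓*(-½)*(151 - 63 + 18)) = √(-89 - ⅓*(-½)*106) = √(-89 + 53/3) = √(-214/3) = I*√642/3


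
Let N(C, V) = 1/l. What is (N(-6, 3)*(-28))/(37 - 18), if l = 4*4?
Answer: -7/76 ≈ -0.092105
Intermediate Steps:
l = 16
N(C, V) = 1/16
(N(-6, 3)*(-28))/(37 - 18) = ((1/16)*(-28))/(37 - 18) = -7/4/19 = -7/4*1/19 = -7/76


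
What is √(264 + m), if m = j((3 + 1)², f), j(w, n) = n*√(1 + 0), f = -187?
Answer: √77 ≈ 8.7750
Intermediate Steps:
j(w, n) = n (j(w, n) = n*√1 = n*1 = n)
m = -187
√(264 + m) = √(264 - 187) = √77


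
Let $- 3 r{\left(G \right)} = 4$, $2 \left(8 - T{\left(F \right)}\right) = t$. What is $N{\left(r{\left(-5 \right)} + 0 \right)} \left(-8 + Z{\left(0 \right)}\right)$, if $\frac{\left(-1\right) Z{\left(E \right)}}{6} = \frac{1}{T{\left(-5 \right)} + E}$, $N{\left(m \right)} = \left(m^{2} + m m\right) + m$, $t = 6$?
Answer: $- \frac{184}{9} \approx -20.444$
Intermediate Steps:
$T{\left(F \right)} = 5$ ($T{\left(F \right)} = 8 - 3 = 5$)
$r{\left(G \right)} = - \frac{4}{3}$ ($r{\left(G \right)} = \left(- \frac{1}{3}\right) 4 = - \frac{4}{3}$)
$N{\left(m \right)} = m + 2 m^{2}$ ($N{\left(m \right)} = \left(m^{2} + m^{2}\right) + m = 2 m^{2} + m = m + 2 m^{2}$)
$Z{\left(E \right)} = - \frac{6}{5 + E}$
$N{\left(r{\left(-5 \right)} + 0 \right)} \left(-8 + Z{\left(0 \right)}\right) = \left(- \frac{4}{3} + 0\right) \left(1 + 2 \left(- \frac{4}{3} + 0\right)\right) \left(-8 - \frac{6}{5 + 0}\right) = - \frac{4 \left(1 + 2 \left(- \frac{4}{3}\right)\right)}{3} \left(-8 - \frac{6}{5}\right) = - \frac{4 \left(1 - \frac{8}{3}\right)}{3} \left(-8 - \frac{6}{5}\right) = \left(- \frac{4}{3}\right) \left(- \frac{5}{3}\right) \left(-8 - \frac{6}{5}\right) = \frac{20}{9} \left(- \frac{46}{5}\right) = - \frac{184}{9}$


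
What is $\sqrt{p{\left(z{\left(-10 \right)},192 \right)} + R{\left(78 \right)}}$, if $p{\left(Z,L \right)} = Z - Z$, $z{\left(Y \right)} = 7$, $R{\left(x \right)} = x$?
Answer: $\sqrt{78} \approx 8.8318$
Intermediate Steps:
$p{\left(Z,L \right)} = 0$
$\sqrt{p{\left(z{\left(-10 \right)},192 \right)} + R{\left(78 \right)}} = \sqrt{0 + 78} = \sqrt{78}$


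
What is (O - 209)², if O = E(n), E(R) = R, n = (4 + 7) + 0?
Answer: 39204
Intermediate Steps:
n = 11 (n = 11 + 0 = 11)
O = 11
(O - 209)² = (11 - 209)² = (-198)² = 39204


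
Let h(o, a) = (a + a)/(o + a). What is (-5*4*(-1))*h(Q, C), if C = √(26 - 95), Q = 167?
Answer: 40*√69/(√69 - 167*I) ≈ 0.098719 + 1.9847*I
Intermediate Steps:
C = I*√69 (C = √(-69) = I*√69 ≈ 8.3066*I)
h(o, a) = 2*a/(a + o) (h(o, a) = (2*a)/(a + o) = 2*a/(a + o))
(-5*4*(-1))*h(Q, C) = (-5*4*(-1))*(2*(I*√69)/(I*√69 + 167)) = (-20*(-1))*(2*(I*√69)/(167 + I*√69)) = 20*(2*I*√69/(167 + I*√69)) = 40*I*√69/(167 + I*√69)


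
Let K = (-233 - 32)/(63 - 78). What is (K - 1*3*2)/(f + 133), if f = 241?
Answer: 35/1122 ≈ 0.031194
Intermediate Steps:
K = 53/3 (K = -265/(-15) = -265*(-1/15) = 53/3 ≈ 17.667)
(K - 1*3*2)/(f + 133) = (53/3 - 1*3*2)/(241 + 133) = (53/3 - 3*2)/374 = (53/3 - 6)*(1/374) = (35/3)*(1/374) = 35/1122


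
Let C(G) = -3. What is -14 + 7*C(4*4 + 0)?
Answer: -35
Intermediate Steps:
-14 + 7*C(4*4 + 0) = -14 + 7*(-3) = -14 - 21 = -35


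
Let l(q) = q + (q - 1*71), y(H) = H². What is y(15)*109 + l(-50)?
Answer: 24354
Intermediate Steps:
l(q) = -71 + 2*q (l(q) = q + (q - 71) = q + (-71 + q) = -71 + 2*q)
y(15)*109 + l(-50) = 15²*109 + (-71 + 2*(-50)) = 225*109 + (-71 - 100) = 24525 - 171 = 24354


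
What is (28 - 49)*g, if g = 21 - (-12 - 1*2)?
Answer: -735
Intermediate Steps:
g = 35 (g = 21 - (-12 - 2) = 21 - 1*(-14) = 21 + 14 = 35)
(28 - 49)*g = (28 - 49)*35 = -21*35 = -735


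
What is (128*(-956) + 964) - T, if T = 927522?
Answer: -1048926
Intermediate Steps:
(128*(-956) + 964) - T = (128*(-956) + 964) - 1*927522 = (-122368 + 964) - 927522 = -121404 - 927522 = -1048926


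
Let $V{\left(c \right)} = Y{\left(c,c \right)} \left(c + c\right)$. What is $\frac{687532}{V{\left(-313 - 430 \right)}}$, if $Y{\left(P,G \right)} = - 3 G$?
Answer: $- \frac{343766}{1656147} \approx -0.20757$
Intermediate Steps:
$V{\left(c \right)} = - 6 c^{2}$ ($V{\left(c \right)} = - 3 c \left(c + c\right) = - 3 c 2 c = - 6 c^{2}$)
$\frac{687532}{V{\left(-313 - 430 \right)}} = \frac{687532}{\left(-6\right) \left(-313 - 430\right)^{2}} = \frac{687532}{\left(-6\right) \left(-743\right)^{2}} = \frac{687532}{\left(-6\right) 552049} = \frac{687532}{-3312294} = 687532 \left(- \frac{1}{3312294}\right) = - \frac{343766}{1656147}$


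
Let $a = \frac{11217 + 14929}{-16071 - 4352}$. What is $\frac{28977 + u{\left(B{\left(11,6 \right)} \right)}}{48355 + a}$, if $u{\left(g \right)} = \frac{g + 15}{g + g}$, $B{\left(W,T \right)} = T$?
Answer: $\frac{2367332045}{3950112076} \approx 0.59931$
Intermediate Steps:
$u{\left(g \right)} = \frac{15 + g}{2 g}$
$a = - \frac{26146}{20423}$ ($a = \frac{26146}{-20423} = 26146 \left(- \frac{1}{20423}\right) = - \frac{26146}{20423} \approx -1.2802$)
$\frac{28977 + u{\left(B{\left(11,6 \right)} \right)}}{48355 + a} = \frac{28977 + \frac{15 + 6}{2 \cdot 6}}{48355 - \frac{26146}{20423}} = \frac{28977 + \frac{1}{2} \cdot \frac{1}{6} \cdot 21}{\frac{987528019}{20423}} = \left(28977 + \frac{7}{4}\right) \frac{20423}{987528019} = \frac{115915}{4} \cdot \frac{20423}{987528019} = \frac{2367332045}{3950112076}$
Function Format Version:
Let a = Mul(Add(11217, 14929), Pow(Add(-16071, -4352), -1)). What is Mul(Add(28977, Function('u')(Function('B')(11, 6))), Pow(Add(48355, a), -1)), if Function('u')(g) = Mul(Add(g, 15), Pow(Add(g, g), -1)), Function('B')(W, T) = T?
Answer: Rational(2367332045, 3950112076) ≈ 0.59931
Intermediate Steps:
Function('u')(g) = Mul(Rational(1, 2), Pow(g, -1), Add(15, g)) (Function('u')(g) = Mul(Add(15, g), Pow(Mul(2, g), -1)) = Mul(Add(15, g), Mul(Rational(1, 2), Pow(g, -1))) = Mul(Rational(1, 2), Pow(g, -1), Add(15, g)))
a = Rational(-26146, 20423) (a = Mul(26146, Pow(-20423, -1)) = Mul(26146, Rational(-1, 20423)) = Rational(-26146, 20423) ≈ -1.2802)
Mul(Add(28977, Function('u')(Function('B')(11, 6))), Pow(Add(48355, a), -1)) = Mul(Add(28977, Mul(Rational(1, 2), Pow(6, -1), Add(15, 6))), Pow(Add(48355, Rational(-26146, 20423)), -1)) = Mul(Add(28977, Mul(Rational(1, 2), Rational(1, 6), 21)), Pow(Rational(987528019, 20423), -1)) = Mul(Add(28977, Rational(7, 4)), Rational(20423, 987528019)) = Mul(Rational(115915, 4), Rational(20423, 987528019)) = Rational(2367332045, 3950112076)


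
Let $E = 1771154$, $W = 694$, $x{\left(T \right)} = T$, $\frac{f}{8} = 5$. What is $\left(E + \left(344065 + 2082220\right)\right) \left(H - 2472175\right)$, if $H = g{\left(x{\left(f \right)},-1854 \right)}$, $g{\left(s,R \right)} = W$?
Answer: $-10373890737159$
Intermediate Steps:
$f = 40$ ($f = 8 \cdot 5 = 40$)
$g{\left(s,R \right)} = 694$
$H = 694$
$\left(E + \left(344065 + 2082220\right)\right) \left(H - 2472175\right) = \left(1771154 + \left(344065 + 2082220\right)\right) \left(694 - 2472175\right) = \left(1771154 + 2426285\right) \left(-2471481\right) = 4197439 \left(-2471481\right) = -10373890737159$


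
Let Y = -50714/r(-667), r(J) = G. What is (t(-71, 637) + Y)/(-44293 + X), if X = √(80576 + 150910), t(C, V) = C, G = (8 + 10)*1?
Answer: 1151440828/17654745267 + 25996*√231486/17654745267 ≈ 0.065928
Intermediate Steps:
G = 18 (G = 18*1 = 18)
r(J) = 18
X = √231486 ≈ 481.13
Y = -25357/9 (Y = -50714/18 = -50714*1/18 = -25357/9 ≈ -2817.4)
(t(-71, 637) + Y)/(-44293 + X) = (-71 - 25357/9)/(-44293 + √231486) = -25996/(9*(-44293 + √231486))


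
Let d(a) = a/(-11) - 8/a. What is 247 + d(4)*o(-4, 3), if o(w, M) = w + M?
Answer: 2743/11 ≈ 249.36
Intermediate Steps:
o(w, M) = M + w
d(a) = -8/a - a/11 (d(a) = a*(-1/11) - 8/a = -a/11 - 8/a = -8/a - a/11)
247 + d(4)*o(-4, 3) = 247 + (-8/4 - 1/11*4)*(3 - 4) = 247 + (-8*1/4 - 4/11)*(-1) = 247 + (-2 - 4/11)*(-1) = 247 - 26/11*(-1) = 247 + 26/11 = 2743/11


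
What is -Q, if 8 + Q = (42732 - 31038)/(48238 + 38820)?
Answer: 342385/43529 ≈ 7.8657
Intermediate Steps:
Q = -342385/43529 (Q = -8 + (42732 - 31038)/(48238 + 38820) = -8 + 11694/87058 = -8 + 11694*(1/87058) = -8 + 5847/43529 = -342385/43529 ≈ -7.8657)
-Q = -1*(-342385/43529) = 342385/43529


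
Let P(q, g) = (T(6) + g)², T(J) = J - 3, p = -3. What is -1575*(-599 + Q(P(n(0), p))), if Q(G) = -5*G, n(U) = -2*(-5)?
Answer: 943425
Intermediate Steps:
T(J) = -3 + J
n(U) = 10
P(q, g) = (3 + g)² (P(q, g) = ((-3 + 6) + g)² = (3 + g)²)
-1575*(-599 + Q(P(n(0), p))) = -1575*(-599 - 5*(3 - 3)²) = -1575*(-599 - 5*0²) = -1575*(-599 - 5*0) = -1575*(-599 + 0) = -1575*(-599) = 943425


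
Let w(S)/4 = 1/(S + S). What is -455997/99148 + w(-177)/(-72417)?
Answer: -5844882252277/1270860126732 ≈ -4.5992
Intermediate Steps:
w(S) = 2/S (w(S) = 4/(S + S) = 4/((2*S)) = 4*(1/(2*S)) = 2/S)
-455997/99148 + w(-177)/(-72417) = -455997/99148 + (2/(-177))/(-72417) = -455997*1/99148 + (2*(-1/177))*(-1/72417) = -455997/99148 - 2/177*(-1/72417) = -455997/99148 + 2/12817809 = -5844882252277/1270860126732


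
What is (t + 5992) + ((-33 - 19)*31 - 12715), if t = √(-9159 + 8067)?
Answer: -8335 + 2*I*√273 ≈ -8335.0 + 33.045*I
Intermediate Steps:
t = 2*I*√273 (t = √(-1092) = 2*I*√273 ≈ 33.045*I)
(t + 5992) + ((-33 - 19)*31 - 12715) = (2*I*√273 + 5992) + ((-33 - 19)*31 - 12715) = (5992 + 2*I*√273) + (-52*31 - 12715) = (5992 + 2*I*√273) + (-1612 - 12715) = (5992 + 2*I*√273) - 14327 = -8335 + 2*I*√273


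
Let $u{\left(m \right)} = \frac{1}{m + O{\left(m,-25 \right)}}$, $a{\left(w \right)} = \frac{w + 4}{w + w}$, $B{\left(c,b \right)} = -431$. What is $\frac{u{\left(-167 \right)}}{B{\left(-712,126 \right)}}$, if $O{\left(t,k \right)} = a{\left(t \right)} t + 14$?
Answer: $\frac{2}{202139} \approx 9.8942 \cdot 10^{-6}$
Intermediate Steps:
$a{\left(w \right)} = \frac{4 + w}{2 w}$
$O{\left(t,k \right)} = 16 + \frac{t}{2}$ ($O{\left(t,k \right)} = \frac{4 + t}{2 t} t + 14 = \left(2 + \frac{t}{2}\right) + 14 = 16 + \frac{t}{2}$)
$u{\left(m \right)} = \frac{1}{16 + \frac{3 m}{2}}$ ($u{\left(m \right)} = \frac{1}{m + \left(16 + \frac{m}{2}\right)} = \frac{1}{16 + \frac{3 m}{2}}$)
$\frac{u{\left(-167 \right)}}{B{\left(-712,126 \right)}} = \frac{2 \frac{1}{32 + 3 \left(-167\right)}}{-431} = \frac{2}{32 - 501} \left(- \frac{1}{431}\right) = \frac{2}{-469} \left(- \frac{1}{431}\right) = 2 \left(- \frac{1}{469}\right) \left(- \frac{1}{431}\right) = \left(- \frac{2}{469}\right) \left(- \frac{1}{431}\right) = \frac{2}{202139}$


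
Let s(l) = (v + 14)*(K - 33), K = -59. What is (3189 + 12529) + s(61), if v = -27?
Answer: 16914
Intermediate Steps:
s(l) = 1196 (s(l) = (-27 + 14)*(-59 - 33) = -13*(-92) = 1196)
(3189 + 12529) + s(61) = (3189 + 12529) + 1196 = 15718 + 1196 = 16914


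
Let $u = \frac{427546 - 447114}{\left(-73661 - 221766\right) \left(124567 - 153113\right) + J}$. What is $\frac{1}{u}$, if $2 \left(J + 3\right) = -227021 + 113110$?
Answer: $- \frac{16866404367}{39136} \approx -4.3097 \cdot 10^{5}$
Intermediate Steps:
$J = - \frac{113917}{2}$ ($J = -3 + \frac{-227021 + 113110}{2} = -3 + \frac{1}{2} \left(-113911\right) = -3 - \frac{113911}{2} = - \frac{113917}{2} \approx -56959.0$)
$u = - \frac{39136}{16866404367}$ ($u = \frac{427546 - 447114}{\left(-73661 - 221766\right) \left(124567 - 153113\right) - \frac{113917}{2}} = - \frac{19568}{\left(-295427\right) \left(-28546\right) - \frac{113917}{2}} = - \frac{19568}{8433259142 - \frac{113917}{2}} = - \frac{19568}{\frac{16866404367}{2}} = \left(-19568\right) \frac{2}{16866404367} = - \frac{39136}{16866404367} \approx -2.3204 \cdot 10^{-6}$)
$\frac{1}{u} = \frac{1}{- \frac{39136}{16866404367}} = - \frac{16866404367}{39136}$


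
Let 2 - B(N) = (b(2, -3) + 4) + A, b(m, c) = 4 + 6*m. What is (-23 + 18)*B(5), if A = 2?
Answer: 100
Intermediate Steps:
B(N) = -20 (B(N) = 2 - (((4 + 6*2) + 4) + 2) = 2 - (((4 + 12) + 4) + 2) = 2 - ((16 + 4) + 2) = 2 - (20 + 2) = 2 - 1*22 = 2 - 22 = -20)
(-23 + 18)*B(5) = (-23 + 18)*(-20) = -5*(-20) = 100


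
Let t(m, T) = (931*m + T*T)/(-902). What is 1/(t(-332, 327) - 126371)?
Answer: -902/113784479 ≈ -7.9273e-6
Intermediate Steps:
t(m, T) = -931*m/902 - T²/902 (t(m, T) = (931*m + T²)*(-1/902) = (T² + 931*m)*(-1/902) = -931*m/902 - T²/902)
1/(t(-332, 327) - 126371) = 1/((-931/902*(-332) - 1/902*327²) - 126371) = 1/((154546/451 - 1/902*106929) - 126371) = 1/((154546/451 - 106929/902) - 126371) = 1/(202163/902 - 126371) = 1/(-113784479/902) = -902/113784479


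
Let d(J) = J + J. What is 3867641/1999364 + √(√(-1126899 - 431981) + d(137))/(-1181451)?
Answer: 3867641/1999364 - √(274 + 4*I*√97430)/1181451 ≈ 1.9344 - 1.8967e-5*I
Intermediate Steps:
d(J) = 2*J
3867641/1999364 + √(√(-1126899 - 431981) + d(137))/(-1181451) = 3867641/1999364 + √(√(-1126899 - 431981) + 2*137)/(-1181451) = 3867641*(1/1999364) + √(√(-1558880) + 274)*(-1/1181451) = 3867641/1999364 + √(4*I*√97430 + 274)*(-1/1181451) = 3867641/1999364 + √(274 + 4*I*√97430)*(-1/1181451) = 3867641/1999364 - √(274 + 4*I*√97430)/1181451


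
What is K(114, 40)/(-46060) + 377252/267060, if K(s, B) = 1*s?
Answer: 433644557/307519590 ≈ 1.4101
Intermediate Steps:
K(s, B) = s
K(114, 40)/(-46060) + 377252/267060 = 114/(-46060) + 377252/267060 = 114*(-1/46060) + 377252*(1/267060) = -57/23030 + 94313/66765 = 433644557/307519590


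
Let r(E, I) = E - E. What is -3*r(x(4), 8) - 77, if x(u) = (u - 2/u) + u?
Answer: -77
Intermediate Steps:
x(u) = -2/u + 2*u
r(E, I) = 0
-3*r(x(4), 8) - 77 = -3*0 - 77 = 0 - 77 = -77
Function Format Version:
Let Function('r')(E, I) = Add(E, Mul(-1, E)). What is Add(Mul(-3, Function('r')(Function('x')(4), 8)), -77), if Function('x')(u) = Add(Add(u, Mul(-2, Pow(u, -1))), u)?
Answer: -77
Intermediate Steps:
Function('x')(u) = Add(Mul(-2, Pow(u, -1)), Mul(2, u))
Function('r')(E, I) = 0
Add(Mul(-3, Function('r')(Function('x')(4), 8)), -77) = Add(Mul(-3, 0), -77) = Add(0, -77) = -77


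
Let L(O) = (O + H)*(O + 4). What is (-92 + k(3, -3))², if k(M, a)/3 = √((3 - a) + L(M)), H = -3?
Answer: 8518 - 552*√6 ≈ 7165.9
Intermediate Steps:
L(O) = (-3 + O)*(4 + O) (L(O) = (O - 3)*(O + 4) = (-3 + O)*(4 + O))
k(M, a) = 3*√(-9 + M + M² - a) (k(M, a) = 3*√((3 - a) + (-12 + M + M²)) = 3*√(-9 + M + M² - a))
(-92 + k(3, -3))² = (-92 + 3*√(-9 + 3 + 3² - 1*(-3)))² = (-92 + 3*√(-9 + 3 + 9 + 3))² = (-92 + 3*√6)²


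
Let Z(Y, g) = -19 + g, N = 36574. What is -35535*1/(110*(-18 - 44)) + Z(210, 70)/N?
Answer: 130000491/24943468 ≈ 5.2118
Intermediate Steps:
-35535*1/(110*(-18 - 44)) + Z(210, 70)/N = -35535*1/(110*(-18 - 44)) + (-19 + 70)/36574 = -35535/((-62*110)) + 51*(1/36574) = -35535/(-6820) + 51/36574 = -35535*(-1/6820) + 51/36574 = 7107/1364 + 51/36574 = 130000491/24943468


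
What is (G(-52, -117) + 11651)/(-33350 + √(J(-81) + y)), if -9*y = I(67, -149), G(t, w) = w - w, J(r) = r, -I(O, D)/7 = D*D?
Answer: -1748523825/5004923911 - 34953*√154678/10009847822 ≈ -0.35073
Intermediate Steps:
I(O, D) = -7*D² (I(O, D) = -7*D*D = -7*D²)
G(t, w) = 0
y = 155407/9 (y = -(-7)*(-149)²/9 = -(-7)*22201/9 = -⅑*(-155407) = 155407/9 ≈ 17267.)
(G(-52, -117) + 11651)/(-33350 + √(J(-81) + y)) = (0 + 11651)/(-33350 + √(-81 + 155407/9)) = 11651/(-33350 + √(154678/9)) = 11651/(-33350 + √154678/3)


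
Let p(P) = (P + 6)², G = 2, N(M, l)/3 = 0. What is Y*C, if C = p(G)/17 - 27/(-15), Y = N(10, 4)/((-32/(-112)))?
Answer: 0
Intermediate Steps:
N(M, l) = 0 (N(M, l) = 3*0 = 0)
p(P) = (6 + P)²
Y = 0 (Y = 0/((-32/(-112))) = 0/((-32*(-1/112))) = 0/(2/7) = 0*(7/2) = 0)
C = 473/85 (C = (6 + 2)²/17 - 27/(-15) = 8²*(1/17) - 27*(-1/15) = 64*(1/17) + 9/5 = 64/17 + 9/5 = 473/85 ≈ 5.5647)
Y*C = 0*(473/85) = 0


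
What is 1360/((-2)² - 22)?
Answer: -680/9 ≈ -75.556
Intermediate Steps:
1360/((-2)² - 22) = 1360/(4 - 22) = 1360/(-18) = -1/18*1360 = -680/9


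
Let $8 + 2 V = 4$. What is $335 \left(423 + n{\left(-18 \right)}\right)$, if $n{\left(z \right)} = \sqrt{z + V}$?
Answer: $141705 + 670 i \sqrt{5} \approx 1.4171 \cdot 10^{5} + 1498.2 i$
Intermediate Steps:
$V = -2$ ($V = -4 + \frac{1}{2} \cdot 4 = -4 + 2 = -2$)
$n{\left(z \right)} = \sqrt{-2 + z}$ ($n{\left(z \right)} = \sqrt{z - 2} = \sqrt{-2 + z}$)
$335 \left(423 + n{\left(-18 \right)}\right) = 335 \left(423 + \sqrt{-2 - 18}\right) = 335 \left(423 + \sqrt{-20}\right) = 335 \left(423 + 2 i \sqrt{5}\right) = 141705 + 670 i \sqrt{5}$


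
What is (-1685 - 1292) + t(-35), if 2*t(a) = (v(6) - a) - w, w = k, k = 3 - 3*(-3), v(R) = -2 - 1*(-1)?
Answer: -2966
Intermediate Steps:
v(R) = -1 (v(R) = -2 + 1 = -1)
k = 12 (k = 3 + 9 = 12)
w = 12
t(a) = -13/2 - a/2 (t(a) = ((-1 - a) - 1*12)/2 = ((-1 - a) - 12)/2 = (-13 - a)/2 = -13/2 - a/2)
(-1685 - 1292) + t(-35) = (-1685 - 1292) + (-13/2 - 1/2*(-35)) = -2977 + (-13/2 + 35/2) = -2977 + 11 = -2966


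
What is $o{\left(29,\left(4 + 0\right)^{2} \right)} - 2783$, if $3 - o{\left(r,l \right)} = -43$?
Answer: $-2737$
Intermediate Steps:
$o{\left(r,l \right)} = 46$ ($o{\left(r,l \right)} = 3 - -43 = 3 + 43 = 46$)
$o{\left(29,\left(4 + 0\right)^{2} \right)} - 2783 = 46 - 2783 = -2737$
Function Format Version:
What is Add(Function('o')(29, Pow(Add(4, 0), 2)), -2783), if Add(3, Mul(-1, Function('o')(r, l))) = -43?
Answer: -2737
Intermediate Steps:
Function('o')(r, l) = 46 (Function('o')(r, l) = Add(3, Mul(-1, -43)) = Add(3, 43) = 46)
Add(Function('o')(29, Pow(Add(4, 0), 2)), -2783) = Add(46, -2783) = -2737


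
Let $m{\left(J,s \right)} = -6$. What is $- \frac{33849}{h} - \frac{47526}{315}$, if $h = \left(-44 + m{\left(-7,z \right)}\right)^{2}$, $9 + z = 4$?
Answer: $- \frac{8631829}{52500} \approx -164.42$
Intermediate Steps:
$z = -5$ ($z = -9 + 4 = -5$)
$h = 2500$ ($h = \left(-44 - 6\right)^{2} = \left(-50\right)^{2} = 2500$)
$- \frac{33849}{h} - \frac{47526}{315} = - \frac{33849}{2500} - \frac{47526}{315} = \left(-33849\right) \frac{1}{2500} - \frac{15842}{105} = - \frac{33849}{2500} - \frac{15842}{105} = - \frac{8631829}{52500}$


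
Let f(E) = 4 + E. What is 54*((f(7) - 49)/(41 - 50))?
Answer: 228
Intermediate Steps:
54*((f(7) - 49)/(41 - 50)) = 54*(((4 + 7) - 49)/(41 - 50)) = 54*((11 - 49)/(-9)) = 54*(-38*(-⅑)) = 54*(38/9) = 228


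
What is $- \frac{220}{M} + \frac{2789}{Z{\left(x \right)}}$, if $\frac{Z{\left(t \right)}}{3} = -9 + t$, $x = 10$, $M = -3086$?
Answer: $\frac{4303757}{4629} \approx 929.74$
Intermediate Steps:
$Z{\left(t \right)} = -27 + 3 t$ ($Z{\left(t \right)} = 3 \left(-9 + t\right) = -27 + 3 t$)
$- \frac{220}{M} + \frac{2789}{Z{\left(x \right)}} = - \frac{220}{-3086} + \frac{2789}{-27 + 3 \cdot 10} = \left(-220\right) \left(- \frac{1}{3086}\right) + \frac{2789}{-27 + 30} = \frac{110}{1543} + \frac{2789}{3} = \frac{4303757}{4629}$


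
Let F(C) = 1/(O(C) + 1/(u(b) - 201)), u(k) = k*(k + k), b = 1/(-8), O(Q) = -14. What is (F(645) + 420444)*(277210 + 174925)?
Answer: 17121313838483855/90066 ≈ 1.9010e+11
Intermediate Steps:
b = -1/8 ≈ -0.12500
u(k) = 2*k**2 (u(k) = k*(2*k) = 2*k**2)
F(C) = -6431/90066 (F(C) = 1/(-14 + 1/(2*(-1/8)**2 - 201)) = 1/(-14 + 1/(2*(1/64) - 201)) = 1/(-14 + 1/(1/32 - 201)) = 1/(-14 + 1/(-6431/32)) = 1/(-14 - 32/6431) = 1/(-90066/6431) = -6431/90066)
(F(645) + 420444)*(277210 + 174925) = (-6431/90066 + 420444)*(277210 + 174925) = (37867702873/90066)*452135 = 17121313838483855/90066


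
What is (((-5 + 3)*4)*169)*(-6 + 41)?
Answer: -47320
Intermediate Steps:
(((-5 + 3)*4)*169)*(-6 + 41) = (-2*4*169)*35 = -8*169*35 = -1352*35 = -47320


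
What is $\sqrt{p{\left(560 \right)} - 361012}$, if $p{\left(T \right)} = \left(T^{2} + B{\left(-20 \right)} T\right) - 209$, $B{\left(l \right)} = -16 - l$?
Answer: $i \sqrt{45381} \approx 213.03 i$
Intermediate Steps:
$p{\left(T \right)} = -209 + T^{2} + 4 T$ ($p{\left(T \right)} = \left(T^{2} + \left(-16 - -20\right) T\right) - 209 = \left(T^{2} + \left(-16 + 20\right) T\right) - 209 = \left(T^{2} + 4 T\right) - 209 = -209 + T^{2} + 4 T$)
$\sqrt{p{\left(560 \right)} - 361012} = \sqrt{\left(-209 + 560^{2} + 4 \cdot 560\right) - 361012} = \sqrt{\left(-209 + 313600 + 2240\right) - 361012} = \sqrt{315631 - 361012} = \sqrt{-45381} = i \sqrt{45381}$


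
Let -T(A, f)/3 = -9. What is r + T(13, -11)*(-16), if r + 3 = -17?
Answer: -452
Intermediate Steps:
r = -20 (r = -3 - 17 = -20)
T(A, f) = 27 (T(A, f) = -3*(-9) = 27)
r + T(13, -11)*(-16) = -20 + 27*(-16) = -20 - 432 = -452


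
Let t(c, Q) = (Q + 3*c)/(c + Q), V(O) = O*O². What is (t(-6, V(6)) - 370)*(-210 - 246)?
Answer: 5890152/35 ≈ 1.6829e+5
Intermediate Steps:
V(O) = O³
t(c, Q) = (Q + 3*c)/(Q + c)
(t(-6, V(6)) - 370)*(-210 - 246) = ((6³ + 3*(-6))/(6³ - 6) - 370)*(-210 - 246) = ((216 - 18)/(216 - 6) - 370)*(-456) = (198/210 - 370)*(-456) = ((1/210)*198 - 370)*(-456) = (33/35 - 370)*(-456) = -12917/35*(-456) = 5890152/35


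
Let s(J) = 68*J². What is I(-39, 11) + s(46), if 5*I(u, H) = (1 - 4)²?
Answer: 719449/5 ≈ 1.4389e+5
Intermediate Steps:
I(u, H) = 9/5 (I(u, H) = (1 - 4)²/5 = (⅕)*(-3)² = (⅕)*9 = 9/5)
I(-39, 11) + s(46) = 9/5 + 68*46² = 9/5 + 68*2116 = 9/5 + 143888 = 719449/5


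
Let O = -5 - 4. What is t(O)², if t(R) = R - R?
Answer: 0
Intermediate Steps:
O = -9
t(R) = 0
t(O)² = 0² = 0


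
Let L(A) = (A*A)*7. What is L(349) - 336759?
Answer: 515848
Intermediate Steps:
L(A) = 7*A**2 (L(A) = A**2*7 = 7*A**2)
L(349) - 336759 = 7*349**2 - 336759 = 7*121801 - 336759 = 852607 - 336759 = 515848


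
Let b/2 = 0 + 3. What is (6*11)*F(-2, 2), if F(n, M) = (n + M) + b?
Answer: 396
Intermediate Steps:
b = 6 (b = 2*(0 + 3) = 2*3 = 6)
F(n, M) = 6 + M + n (F(n, M) = (n + M) + 6 = (M + n) + 6 = 6 + M + n)
(6*11)*F(-2, 2) = (6*11)*(6 + 2 - 2) = 66*6 = 396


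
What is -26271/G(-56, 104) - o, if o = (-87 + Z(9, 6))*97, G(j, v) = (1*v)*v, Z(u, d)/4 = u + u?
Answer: 15711009/10816 ≈ 1452.6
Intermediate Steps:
Z(u, d) = 8*u (Z(u, d) = 4*(u + u) = 4*(2*u) = 8*u)
G(j, v) = v**2 (G(j, v) = v*v = v**2)
o = -1455 (o = (-87 + 8*9)*97 = (-87 + 72)*97 = -15*97 = -1455)
-26271/G(-56, 104) - o = -26271/(104**2) - 1*(-1455) = -26271/10816 + 1455 = 15711009/10816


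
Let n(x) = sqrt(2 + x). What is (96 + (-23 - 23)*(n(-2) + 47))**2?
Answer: 4268356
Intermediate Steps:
(96 + (-23 - 23)*(n(-2) + 47))**2 = (96 + (-23 - 23)*(sqrt(2 - 2) + 47))**2 = (96 - 46*(sqrt(0) + 47))**2 = (96 - 46*(0 + 47))**2 = (96 - 46*47)**2 = (96 - 2162)**2 = (-2066)**2 = 4268356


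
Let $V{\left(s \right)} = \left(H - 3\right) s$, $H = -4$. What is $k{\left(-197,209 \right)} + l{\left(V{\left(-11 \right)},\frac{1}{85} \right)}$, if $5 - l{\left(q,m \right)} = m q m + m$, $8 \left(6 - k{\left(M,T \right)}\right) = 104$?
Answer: $- \frac{14612}{7225} \approx -2.0224$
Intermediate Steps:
$k{\left(M,T \right)} = -7$ ($k{\left(M,T \right)} = 6 - 13 = -7$)
$V{\left(s \right)} = - 7 s$ ($V{\left(s \right)} = \left(-4 - 3\right) s = - 7 s$)
$l{\left(q,m \right)} = 5 - m - q m^{2}$ ($l{\left(q,m \right)} = 5 - \left(m q m + m\right) = 5 - \left(q m^{2} + m\right) = 5 - \left(m + q m^{2}\right) = 5 - m - q m^{2}$)
$k{\left(-197,209 \right)} + l{\left(V{\left(-11 \right)},\frac{1}{85} \right)} = -7 - \left(- \frac{424}{85} + \left(-7\right) \left(-11\right) \left(\frac{1}{85}\right)^{2}\right) = -7 - \left(- \frac{424}{85} + \frac{77}{7225}\right) = -7 - - \frac{35963}{7225} = -7 + \frac{35963}{7225} = - \frac{14612}{7225}$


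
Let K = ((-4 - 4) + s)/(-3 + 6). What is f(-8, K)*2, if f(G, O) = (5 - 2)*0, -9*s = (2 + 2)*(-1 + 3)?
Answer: 0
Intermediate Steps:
s = -8/9 (s = -(2 + 2)*(-1 + 3)/9 = -4*2/9 = -⅑*8 = -8/9 ≈ -0.88889)
K = -80/27 (K = ((-4 - 4) - 8/9)/(-3 + 6) = (-8 - 8/9)/3 = -80/9*⅓ = -80/27 ≈ -2.9630)
f(G, O) = 0 (f(G, O) = 3*0 = 0)
f(-8, K)*2 = 0*2 = 0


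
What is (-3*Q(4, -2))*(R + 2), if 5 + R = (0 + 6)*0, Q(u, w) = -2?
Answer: -18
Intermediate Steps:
R = -5 (R = -5 + (0 + 6)*0 = -5 + 6*0 = -5 + 0 = -5)
(-3*Q(4, -2))*(R + 2) = (-3*(-2))*(-5 + 2) = 6*(-3) = -18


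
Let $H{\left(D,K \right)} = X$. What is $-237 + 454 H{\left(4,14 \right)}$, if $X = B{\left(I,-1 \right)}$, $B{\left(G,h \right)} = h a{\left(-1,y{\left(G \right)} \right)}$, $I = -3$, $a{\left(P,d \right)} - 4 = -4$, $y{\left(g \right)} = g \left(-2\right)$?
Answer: $-237$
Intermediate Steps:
$y{\left(g \right)} = - 2 g$
$a{\left(P,d \right)} = 0$ ($a{\left(P,d \right)} = 4 - 4 = 0$)
$B{\left(G,h \right)} = 0$ ($B{\left(G,h \right)} = h 0 = 0$)
$X = 0$
$H{\left(D,K \right)} = 0$
$-237 + 454 H{\left(4,14 \right)} = -237 + 454 \cdot 0 = -237 + 0 = -237$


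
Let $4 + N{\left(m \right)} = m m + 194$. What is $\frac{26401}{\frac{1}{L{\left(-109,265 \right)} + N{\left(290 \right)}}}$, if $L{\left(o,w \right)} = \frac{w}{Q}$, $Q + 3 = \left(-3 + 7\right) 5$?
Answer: $2225751835$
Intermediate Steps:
$Q = 17$ ($Q = -3 + \left(-3 + 7\right) 5 = -3 + 4 \cdot 5 = -3 + 20 = 17$)
$N{\left(m \right)} = 190 + m^{2}$ ($N{\left(m \right)} = -4 + \left(m m + 194\right) = -4 + \left(m^{2} + 194\right) = -4 + \left(194 + m^{2}\right) = 190 + m^{2}$)
$L{\left(o,w \right)} = \frac{w}{17}$
$\frac{26401}{\frac{1}{L{\left(-109,265 \right)} + N{\left(290 \right)}}} = \frac{26401}{\frac{1}{\frac{1}{17} \cdot 265 + \left(190 + 290^{2}\right)}} = \frac{26401}{\frac{1}{\frac{265}{17} + \left(190 + 84100\right)}} = \frac{26401}{\frac{1}{\frac{265}{17} + 84290}} = \frac{26401}{\frac{1}{\frac{1433195}{17}}} = \frac{26401}{\frac{17}{1433195}} = 26401 \cdot \frac{1433195}{17} = 2225751835$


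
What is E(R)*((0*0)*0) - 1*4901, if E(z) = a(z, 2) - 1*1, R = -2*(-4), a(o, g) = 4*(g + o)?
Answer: -4901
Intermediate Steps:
a(o, g) = 4*g + 4*o
R = 8
E(z) = 7 + 4*z (E(z) = (4*2 + 4*z) - 1*1 = (8 + 4*z) - 1 = 7 + 4*z)
E(R)*((0*0)*0) - 1*4901 = (7 + 4*8)*((0*0)*0) - 1*4901 = (7 + 32)*(0*0) - 4901 = 39*0 - 4901 = 0 - 4901 = -4901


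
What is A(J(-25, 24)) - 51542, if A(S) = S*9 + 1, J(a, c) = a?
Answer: -51766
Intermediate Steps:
A(S) = 1 + 9*S (A(S) = 9*S + 1 = 1 + 9*S)
A(J(-25, 24)) - 51542 = (1 + 9*(-25)) - 51542 = (1 - 225) - 51542 = -224 - 51542 = -51766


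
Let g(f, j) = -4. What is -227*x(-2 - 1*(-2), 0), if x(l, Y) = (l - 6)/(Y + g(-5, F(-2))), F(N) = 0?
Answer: -681/2 ≈ -340.50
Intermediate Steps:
x(l, Y) = (-6 + l)/(-4 + Y) (x(l, Y) = (l - 6)/(Y - 4) = (-6 + l)/(-4 + Y))
-227*x(-2 - 1*(-2), 0) = -227*(-6 + (-2 - 1*(-2)))/(-4 + 0) = -227*(-6 + (-2 + 2))/(-4) = -(-227)*(-6 + 0)/4 = -(-227)*(-6)/4 = -227*3/2 = -681/2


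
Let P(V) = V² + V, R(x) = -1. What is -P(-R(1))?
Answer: -2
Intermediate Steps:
P(V) = V + V²
-P(-R(1)) = -(-1*(-1))*(1 - 1*(-1)) = -(1 + 1) = -2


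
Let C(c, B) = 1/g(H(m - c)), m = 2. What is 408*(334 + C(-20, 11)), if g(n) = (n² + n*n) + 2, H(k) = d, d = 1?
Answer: 136374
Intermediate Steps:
H(k) = 1
g(n) = 2 + 2*n² (g(n) = (n² + n²) + 2 = 2*n² + 2 = 2 + 2*n²)
C(c, B) = ¼ (C(c, B) = 1/(2 + 2*1²) = 1/(2 + 2*1) = 1/(2 + 2) = 1/4 = ¼)
408*(334 + C(-20, 11)) = 408*(334 + ¼) = 408*(1337/4) = 136374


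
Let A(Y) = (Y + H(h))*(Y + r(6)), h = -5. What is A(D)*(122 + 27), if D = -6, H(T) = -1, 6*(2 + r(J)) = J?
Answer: 7301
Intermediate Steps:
r(J) = -2 + J/6
A(Y) = (-1 + Y)² (A(Y) = (Y - 1)*(Y + (-2 + (⅙)*6)) = (-1 + Y)*(Y + (-2 + 1)) = (-1 + Y)*(Y - 1) = (-1 + Y)*(-1 + Y) = (-1 + Y)²)
A(D)*(122 + 27) = (1 + (-6)² - 2*(-6))*(122 + 27) = (1 + 36 + 12)*149 = 49*149 = 7301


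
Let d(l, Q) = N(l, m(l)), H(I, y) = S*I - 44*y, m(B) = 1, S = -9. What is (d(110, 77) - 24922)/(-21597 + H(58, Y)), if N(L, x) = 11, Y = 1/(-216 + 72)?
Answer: 896796/796273 ≈ 1.1262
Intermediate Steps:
Y = -1/144 (Y = 1/(-144) = -1/144 ≈ -0.0069444)
H(I, y) = -44*y - 9*I (H(I, y) = -9*I - 44*y = -44*y - 9*I)
d(l, Q) = 11
(d(110, 77) - 24922)/(-21597 + H(58, Y)) = (11 - 24922)/(-21597 + (-44*(-1/144) - 9*58)) = -24911/(-21597 + (11/36 - 522)) = -24911/(-21597 - 18781/36) = -24911/(-796273/36) = -24911*(-36/796273) = 896796/796273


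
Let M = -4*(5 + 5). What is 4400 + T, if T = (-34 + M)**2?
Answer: 9876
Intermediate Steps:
M = -40 (M = -4*10 = -40)
T = 5476 (T = (-34 - 40)**2 = (-74)**2 = 5476)
4400 + T = 4400 + 5476 = 9876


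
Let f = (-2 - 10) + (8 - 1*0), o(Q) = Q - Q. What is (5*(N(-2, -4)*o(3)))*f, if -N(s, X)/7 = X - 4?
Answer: 0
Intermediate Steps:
N(s, X) = 28 - 7*X (N(s, X) = -7*(X - 4) = -7*(-4 + X) = 28 - 7*X)
o(Q) = 0
f = -4 (f = -12 + (8 + 0) = -12 + 8 = -4)
(5*(N(-2, -4)*o(3)))*f = (5*((28 - 7*(-4))*0))*(-4) = (5*((28 + 28)*0))*(-4) = (5*(56*0))*(-4) = (5*0)*(-4) = 0*(-4) = 0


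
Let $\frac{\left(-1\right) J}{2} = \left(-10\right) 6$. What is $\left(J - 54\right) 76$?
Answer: $5016$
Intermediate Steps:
$J = 120$ ($J = - 2 \left(\left(-10\right) 6\right) = \left(-2\right) \left(-60\right) = 120$)
$\left(J - 54\right) 76 = \left(120 - 54\right) 76 = 66 \cdot 76 = 5016$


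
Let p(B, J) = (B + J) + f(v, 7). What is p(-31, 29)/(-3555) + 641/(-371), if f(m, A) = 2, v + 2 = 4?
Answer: -641/371 ≈ -1.7278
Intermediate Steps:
v = 2 (v = -2 + 4 = 2)
p(B, J) = 2 + B + J (p(B, J) = (B + J) + 2 = 2 + B + J)
p(-31, 29)/(-3555) + 641/(-371) = (2 - 31 + 29)/(-3555) + 641/(-371) = 0*(-1/3555) + 641*(-1/371) = 0 - 641/371 = -641/371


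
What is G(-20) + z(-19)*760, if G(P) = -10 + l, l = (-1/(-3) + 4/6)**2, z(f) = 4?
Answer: 3031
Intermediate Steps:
l = 1 (l = (-1*(-1/3) + 4*(1/6))**2 = (1/3 + 2/3)**2 = 1**2 = 1)
G(P) = -9 (G(P) = -10 + 1 = -9)
G(-20) + z(-19)*760 = -9 + 4*760 = -9 + 3040 = 3031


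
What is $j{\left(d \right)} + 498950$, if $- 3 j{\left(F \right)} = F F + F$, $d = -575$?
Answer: $\frac{1166800}{3} \approx 3.8893 \cdot 10^{5}$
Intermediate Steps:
$j{\left(F \right)} = - \frac{F}{3} - \frac{F^{2}}{3}$ ($j{\left(F \right)} = - \frac{F F + F}{3} = - \frac{F^{2} + F}{3} = - \frac{F + F^{2}}{3} = - \frac{F}{3} - \frac{F^{2}}{3}$)
$j{\left(d \right)} + 498950 = \left(- \frac{1}{3}\right) \left(-575\right) \left(1 - 575\right) + 498950 = \left(- \frac{1}{3}\right) \left(-575\right) \left(-574\right) + 498950 = - \frac{330050}{3} + 498950 = \frac{1166800}{3}$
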